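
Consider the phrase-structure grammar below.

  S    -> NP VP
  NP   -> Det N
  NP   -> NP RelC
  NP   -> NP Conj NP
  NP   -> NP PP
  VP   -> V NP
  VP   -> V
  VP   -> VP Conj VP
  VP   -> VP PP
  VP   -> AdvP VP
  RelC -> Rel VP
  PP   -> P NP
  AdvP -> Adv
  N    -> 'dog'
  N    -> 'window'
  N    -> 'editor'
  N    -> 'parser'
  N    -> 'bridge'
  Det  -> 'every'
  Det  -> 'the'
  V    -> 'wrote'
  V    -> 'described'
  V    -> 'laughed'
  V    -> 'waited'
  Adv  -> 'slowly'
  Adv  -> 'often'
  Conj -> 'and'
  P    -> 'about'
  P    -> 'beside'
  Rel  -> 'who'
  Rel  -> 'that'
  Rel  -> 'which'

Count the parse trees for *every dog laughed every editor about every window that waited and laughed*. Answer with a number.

Two of the 6 distinct bracketings:
[S [NP [Det every] [N dog]] [VP [V laughed] [NP [NP [NP [Det every] [N editor]] [PP [P about] [NP [Det every] [N window]]]] [RelC [Rel that] [VP [VP [V waited]] [Conj and] [VP [V laughed]]]]]]]
[S [NP [Det every] [N dog]] [VP [V laughed] [NP [NP [Det every] [N editor]] [PP [P about] [NP [NP [Det every] [N window]] [RelC [Rel that] [VP [VP [V waited]] [Conj and] [VP [V laughed]]]]]]]]]
The trees differ in how a recursive rule is bracketed over the same span.

6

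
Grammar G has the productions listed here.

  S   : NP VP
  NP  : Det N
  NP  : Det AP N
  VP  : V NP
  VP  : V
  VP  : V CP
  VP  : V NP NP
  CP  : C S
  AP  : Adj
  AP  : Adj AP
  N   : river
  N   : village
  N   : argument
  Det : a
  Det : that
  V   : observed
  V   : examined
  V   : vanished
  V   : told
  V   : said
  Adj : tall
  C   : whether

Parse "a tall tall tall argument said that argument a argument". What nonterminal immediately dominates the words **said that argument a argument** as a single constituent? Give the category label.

S
  NP
    Det: a
    AP
      Adj: tall
      AP
        Adj: tall
        AP
          Adj: tall
    N: argument
  VP
    V: said
    NP
      Det: that
      N: argument
    NP
      Det: a
      N: argument
The span 'said that argument a argument' is the VP node built by VP → V NP NP.

VP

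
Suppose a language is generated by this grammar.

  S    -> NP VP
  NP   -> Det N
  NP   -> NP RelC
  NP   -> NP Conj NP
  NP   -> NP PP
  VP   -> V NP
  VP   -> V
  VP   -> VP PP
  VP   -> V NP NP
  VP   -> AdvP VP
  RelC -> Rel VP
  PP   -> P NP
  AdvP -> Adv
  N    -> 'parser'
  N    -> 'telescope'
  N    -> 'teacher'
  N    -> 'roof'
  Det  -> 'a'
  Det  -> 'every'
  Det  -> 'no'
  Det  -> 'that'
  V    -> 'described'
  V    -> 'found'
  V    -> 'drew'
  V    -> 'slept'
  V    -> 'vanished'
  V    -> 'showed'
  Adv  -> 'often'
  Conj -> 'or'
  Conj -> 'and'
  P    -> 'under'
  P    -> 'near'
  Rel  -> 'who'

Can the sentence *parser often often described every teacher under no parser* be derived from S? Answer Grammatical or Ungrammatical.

For S → NP VP, no prefix of the string parses as an NP.

Ungrammatical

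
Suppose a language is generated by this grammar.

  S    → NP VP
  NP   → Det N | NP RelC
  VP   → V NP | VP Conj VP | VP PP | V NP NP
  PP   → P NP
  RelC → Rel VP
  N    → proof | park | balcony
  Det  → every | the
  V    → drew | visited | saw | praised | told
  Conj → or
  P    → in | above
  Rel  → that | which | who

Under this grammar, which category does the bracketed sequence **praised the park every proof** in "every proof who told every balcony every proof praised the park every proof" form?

VP

S
  NP
    NP
      Det: every
      N: proof
    RelC
      Rel: who
      VP
        V: told
        NP
          Det: every
          N: balcony
        NP
          Det: every
          N: proof
  VP
    V: praised
    NP
      Det: the
      N: park
    NP
      Det: every
      N: proof
The span 'praised the park every proof' is the VP node built by VP → V NP NP.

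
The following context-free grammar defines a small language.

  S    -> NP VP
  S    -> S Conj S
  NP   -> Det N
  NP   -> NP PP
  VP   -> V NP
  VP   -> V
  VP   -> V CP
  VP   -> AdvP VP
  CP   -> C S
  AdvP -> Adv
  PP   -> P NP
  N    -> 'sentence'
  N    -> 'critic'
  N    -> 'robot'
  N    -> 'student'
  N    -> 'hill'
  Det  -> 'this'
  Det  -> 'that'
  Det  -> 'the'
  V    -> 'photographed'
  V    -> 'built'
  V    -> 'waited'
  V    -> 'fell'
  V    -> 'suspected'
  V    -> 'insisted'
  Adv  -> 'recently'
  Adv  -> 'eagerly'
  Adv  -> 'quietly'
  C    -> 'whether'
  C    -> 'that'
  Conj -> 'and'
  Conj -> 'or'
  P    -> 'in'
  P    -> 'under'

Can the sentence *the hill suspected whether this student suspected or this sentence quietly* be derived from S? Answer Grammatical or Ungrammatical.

Ungrammatical

For S → NP VP, the only prefix that parses as NP is 'the hill', but the remainder 'suspected whether this student suspected or this sentence quietly' is not a VP under these rules. The alternative S rule S → S Conj S likewise has no satisfying split.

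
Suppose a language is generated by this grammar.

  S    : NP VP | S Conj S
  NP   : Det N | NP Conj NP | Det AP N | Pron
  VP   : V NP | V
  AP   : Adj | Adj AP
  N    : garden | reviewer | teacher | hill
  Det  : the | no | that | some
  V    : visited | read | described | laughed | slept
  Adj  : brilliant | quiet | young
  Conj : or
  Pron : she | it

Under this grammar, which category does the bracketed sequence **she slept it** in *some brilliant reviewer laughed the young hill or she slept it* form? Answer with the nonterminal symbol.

S

S
  S
    NP
      Det: some
      AP
        Adj: brilliant
      N: reviewer
    VP
      V: laughed
      NP
        Det: the
        AP
          Adj: young
        N: hill
  Conj: or
  S
    NP
      Pron: she
    VP
      V: slept
      NP
        Pron: it
The span 'she slept it' is the S node built by S → NP VP.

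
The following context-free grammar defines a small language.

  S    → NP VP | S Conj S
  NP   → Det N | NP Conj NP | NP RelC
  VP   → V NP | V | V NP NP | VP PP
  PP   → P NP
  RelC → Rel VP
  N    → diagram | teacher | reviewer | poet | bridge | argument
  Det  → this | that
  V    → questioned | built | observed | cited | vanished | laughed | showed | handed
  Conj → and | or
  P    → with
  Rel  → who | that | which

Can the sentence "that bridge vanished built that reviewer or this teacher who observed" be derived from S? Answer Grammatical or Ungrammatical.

Ungrammatical

For S → NP VP, the only prefix that parses as NP is 'that bridge', but the remainder 'vanished built that reviewer or this teacher who observed' is not a VP under these rules. The alternative S rule S → S Conj S likewise has no satisfying split.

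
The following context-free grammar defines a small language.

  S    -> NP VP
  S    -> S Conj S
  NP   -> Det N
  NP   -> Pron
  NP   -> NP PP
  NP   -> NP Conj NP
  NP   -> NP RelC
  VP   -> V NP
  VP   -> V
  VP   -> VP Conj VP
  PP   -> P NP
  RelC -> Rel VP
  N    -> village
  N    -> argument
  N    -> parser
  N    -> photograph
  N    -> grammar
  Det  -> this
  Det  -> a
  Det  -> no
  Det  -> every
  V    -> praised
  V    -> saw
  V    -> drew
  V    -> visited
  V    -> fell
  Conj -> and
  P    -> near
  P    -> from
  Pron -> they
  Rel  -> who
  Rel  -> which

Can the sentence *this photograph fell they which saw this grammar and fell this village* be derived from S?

Grammatical

S
  NP
    Det: this
    N: photograph
  VP
    V: fell
    NP
      NP
        Pron: they
      RelC
        Rel: which
        VP
          VP
            V: saw
            NP
              Det: this
              N: grammar
          Conj: and
          VP
            V: fell
            NP
              Det: this
              N: village
The bracketing above is licensed at every node by one of the given productions, with S at the root.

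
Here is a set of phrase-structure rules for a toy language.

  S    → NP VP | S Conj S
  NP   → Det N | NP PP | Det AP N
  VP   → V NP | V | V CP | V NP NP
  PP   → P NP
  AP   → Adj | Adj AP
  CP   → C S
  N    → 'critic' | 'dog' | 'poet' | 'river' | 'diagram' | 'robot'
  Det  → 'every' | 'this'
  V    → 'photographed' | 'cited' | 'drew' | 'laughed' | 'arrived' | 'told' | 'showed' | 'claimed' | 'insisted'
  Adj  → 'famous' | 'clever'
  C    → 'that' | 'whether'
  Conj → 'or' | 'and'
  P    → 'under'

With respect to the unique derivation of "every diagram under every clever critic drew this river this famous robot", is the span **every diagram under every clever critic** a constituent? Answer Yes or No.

Yes

[S [NP [NP [Det every] [N diagram]] [PP [P under] [NP [Det every] [AP [Adj clever]] [N critic]]]] [VP [V drew] [NP [Det this] [N river]] [NP [Det this] [AP [Adj famous]] [N robot]]]]
The words 'every diagram under every clever critic' are exhaustively dominated by a single NP node (built by NP → NP PP), so they form a constituent.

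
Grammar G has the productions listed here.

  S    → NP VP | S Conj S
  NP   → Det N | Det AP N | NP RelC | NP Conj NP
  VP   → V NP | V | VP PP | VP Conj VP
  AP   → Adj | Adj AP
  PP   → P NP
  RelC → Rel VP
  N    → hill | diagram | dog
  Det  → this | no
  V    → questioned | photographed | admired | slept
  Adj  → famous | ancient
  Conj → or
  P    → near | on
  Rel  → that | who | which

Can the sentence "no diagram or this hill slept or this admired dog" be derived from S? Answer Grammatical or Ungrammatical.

A Det word can never sit immediately before a V word in any string this grammar generates, so the substring 'this admired' rules out a derivation.

Ungrammatical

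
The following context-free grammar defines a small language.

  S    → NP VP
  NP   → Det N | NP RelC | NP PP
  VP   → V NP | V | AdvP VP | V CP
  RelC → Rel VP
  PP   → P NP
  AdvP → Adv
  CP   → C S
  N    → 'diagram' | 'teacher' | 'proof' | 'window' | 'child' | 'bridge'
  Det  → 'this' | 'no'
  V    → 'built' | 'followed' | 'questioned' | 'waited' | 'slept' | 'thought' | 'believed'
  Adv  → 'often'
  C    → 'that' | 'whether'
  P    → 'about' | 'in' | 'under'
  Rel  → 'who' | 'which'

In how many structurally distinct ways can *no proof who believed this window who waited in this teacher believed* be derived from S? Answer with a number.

Two of the 3 distinct bracketings:
[S [NP [NP [Det no] [N proof]] [RelC [Rel who] [VP [V believed] [NP [NP [NP [Det this] [N window]] [RelC [Rel who] [VP [V waited]]]] [PP [P in] [NP [Det this] [N teacher]]]]]]] [VP [V believed]]]
[S [NP [NP [NP [Det no] [N proof]] [RelC [Rel who] [VP [V believed] [NP [NP [Det this] [N window]] [RelC [Rel who] [VP [V waited]]]]]]] [PP [P in] [NP [Det this] [N teacher]]]] [VP [V believed]]]
The trees differ in how a recursive rule is bracketed over the same span.

3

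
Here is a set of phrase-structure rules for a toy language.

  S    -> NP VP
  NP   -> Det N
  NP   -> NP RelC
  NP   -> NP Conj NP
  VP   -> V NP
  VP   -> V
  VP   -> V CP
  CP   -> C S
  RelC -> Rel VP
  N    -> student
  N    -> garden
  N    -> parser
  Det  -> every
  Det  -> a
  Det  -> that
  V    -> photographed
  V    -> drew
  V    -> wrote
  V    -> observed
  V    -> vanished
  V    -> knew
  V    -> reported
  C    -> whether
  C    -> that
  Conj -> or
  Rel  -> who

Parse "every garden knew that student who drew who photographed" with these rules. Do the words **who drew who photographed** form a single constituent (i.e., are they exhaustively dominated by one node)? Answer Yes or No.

[S [NP [Det every] [N garden]] [VP [V knew] [NP [NP [NP [Det that] [N student]] [RelC [Rel who] [VP [V drew]]]] [RelC [Rel who] [VP [V photographed]]]]]]
The smallest constituent containing 'who drew who photographed' is the NP spanning 'that student who drew who photographed'; no single node in the tree dominates exactly the given words.

No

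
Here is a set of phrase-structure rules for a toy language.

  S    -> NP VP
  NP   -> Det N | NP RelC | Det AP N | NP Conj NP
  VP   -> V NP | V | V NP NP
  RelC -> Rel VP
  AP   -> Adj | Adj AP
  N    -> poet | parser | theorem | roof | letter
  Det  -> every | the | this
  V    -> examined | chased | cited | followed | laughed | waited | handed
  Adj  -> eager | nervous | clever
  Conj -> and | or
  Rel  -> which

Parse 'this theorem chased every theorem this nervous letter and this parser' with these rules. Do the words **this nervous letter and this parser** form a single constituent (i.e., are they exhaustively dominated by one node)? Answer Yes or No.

[S [NP [Det this] [N theorem]] [VP [V chased] [NP [Det every] [N theorem]] [NP [NP [Det this] [AP [Adj nervous]] [N letter]] [Conj and] [NP [Det this] [N parser]]]]]
The words 'this nervous letter and this parser' are exhaustively dominated by a single NP node (built by NP → NP Conj NP), so they form a constituent.

Yes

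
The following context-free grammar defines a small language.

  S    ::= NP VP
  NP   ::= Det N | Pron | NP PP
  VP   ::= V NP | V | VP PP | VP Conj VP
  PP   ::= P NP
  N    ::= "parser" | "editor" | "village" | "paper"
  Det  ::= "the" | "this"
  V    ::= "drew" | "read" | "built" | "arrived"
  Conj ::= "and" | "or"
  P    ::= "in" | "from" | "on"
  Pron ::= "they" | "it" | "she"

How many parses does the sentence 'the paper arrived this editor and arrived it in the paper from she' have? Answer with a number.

9

Two of the 9 distinct bracketings:
[S [NP [Det the] [N paper]] [VP [VP [VP [V arrived] [NP [Det this] [N editor]]] [Conj and] [VP [V arrived] [NP [Pron it]]]] [PP [P in] [NP [NP [Det the] [N paper]] [PP [P from] [NP [Pron she]]]]]]]
[S [NP [Det the] [N paper]] [VP [VP [VP [VP [V arrived] [NP [Det this] [N editor]]] [Conj and] [VP [V arrived] [NP [Pron it]]]] [PP [P in] [NP [Det the] [N paper]]]] [PP [P from] [NP [Pron she]]]]]
The difference turns on whether NP → NP PP is used at the relevant span, versus an alternative expansion of NP.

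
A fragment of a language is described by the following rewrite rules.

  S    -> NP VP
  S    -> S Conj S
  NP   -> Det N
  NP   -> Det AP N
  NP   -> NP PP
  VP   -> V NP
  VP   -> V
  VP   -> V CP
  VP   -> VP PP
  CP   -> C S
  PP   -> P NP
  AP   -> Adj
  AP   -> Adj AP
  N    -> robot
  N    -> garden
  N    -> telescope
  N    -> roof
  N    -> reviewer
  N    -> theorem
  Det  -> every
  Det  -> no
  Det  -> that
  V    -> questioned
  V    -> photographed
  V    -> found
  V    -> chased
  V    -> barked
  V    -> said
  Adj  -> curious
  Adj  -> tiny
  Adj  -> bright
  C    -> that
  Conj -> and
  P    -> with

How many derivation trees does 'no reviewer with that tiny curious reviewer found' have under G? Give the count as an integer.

1

[S [NP [NP [Det no] [N reviewer]] [PP [P with] [NP [Det that] [AP [Adj tiny] [AP [Adj curious]]] [N reviewer]]]] [VP [V found]]]
No rule offers an alternative attachment or grouping for any span, so this is the only derivation.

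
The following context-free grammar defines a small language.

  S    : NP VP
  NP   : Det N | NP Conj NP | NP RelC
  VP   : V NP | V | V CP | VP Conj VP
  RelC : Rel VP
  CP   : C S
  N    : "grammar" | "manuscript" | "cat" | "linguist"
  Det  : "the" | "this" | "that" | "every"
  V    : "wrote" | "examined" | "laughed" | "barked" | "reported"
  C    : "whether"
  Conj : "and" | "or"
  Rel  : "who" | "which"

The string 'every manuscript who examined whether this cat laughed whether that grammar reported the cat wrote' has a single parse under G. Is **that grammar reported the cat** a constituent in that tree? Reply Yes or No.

[S [NP [NP [Det every] [N manuscript]] [RelC [Rel who] [VP [V examined] [CP [C whether] [S [NP [Det this] [N cat]] [VP [V laughed] [CP [C whether] [S [NP [Det that] [N grammar]] [VP [V reported] [NP [Det the] [N cat]]]]]]]]]]] [VP [V wrote]]]
The words 'that grammar reported the cat' are exhaustively dominated by a single S node (built by S → NP VP), so they form a constituent.

Yes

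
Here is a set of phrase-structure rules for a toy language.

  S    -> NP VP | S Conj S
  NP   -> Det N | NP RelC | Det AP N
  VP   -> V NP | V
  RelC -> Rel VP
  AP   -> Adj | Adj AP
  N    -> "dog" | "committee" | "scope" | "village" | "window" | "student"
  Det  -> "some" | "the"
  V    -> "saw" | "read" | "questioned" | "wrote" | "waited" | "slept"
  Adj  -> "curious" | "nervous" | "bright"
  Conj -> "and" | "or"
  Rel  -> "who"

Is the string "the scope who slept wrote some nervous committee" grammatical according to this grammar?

Grammatical

S
  NP
    NP
      Det: the
      N: scope
    RelC
      Rel: who
      VP
        V: slept
  VP
    V: wrote
    NP
      Det: some
      AP
        Adj: nervous
      N: committee
Each bracket corresponds to one application of a listed rule, so the string is derivable from S.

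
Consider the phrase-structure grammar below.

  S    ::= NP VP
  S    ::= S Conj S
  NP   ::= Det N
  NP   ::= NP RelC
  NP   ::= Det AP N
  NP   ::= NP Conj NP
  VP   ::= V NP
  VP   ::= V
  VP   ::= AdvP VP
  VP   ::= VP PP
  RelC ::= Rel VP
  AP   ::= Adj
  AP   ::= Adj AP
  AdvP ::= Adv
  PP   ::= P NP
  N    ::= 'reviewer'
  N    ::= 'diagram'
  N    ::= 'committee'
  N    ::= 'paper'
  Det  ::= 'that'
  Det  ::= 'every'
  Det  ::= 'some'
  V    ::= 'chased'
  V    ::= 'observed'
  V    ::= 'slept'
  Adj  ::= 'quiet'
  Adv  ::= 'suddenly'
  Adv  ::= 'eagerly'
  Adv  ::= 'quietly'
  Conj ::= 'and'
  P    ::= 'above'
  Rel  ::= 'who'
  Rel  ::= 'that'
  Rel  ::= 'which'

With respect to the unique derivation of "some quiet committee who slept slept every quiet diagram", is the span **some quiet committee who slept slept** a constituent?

[S [NP [NP [Det some] [AP [Adj quiet]] [N committee]] [RelC [Rel who] [VP [V slept]]]] [VP [V slept] [NP [Det every] [AP [Adj quiet]] [N diagram]]]]
The smallest constituent containing 'some quiet committee who slept slept' is the S spanning 'some quiet committee who slept slept every quiet diagram'; no single node in the tree dominates exactly the given words.

No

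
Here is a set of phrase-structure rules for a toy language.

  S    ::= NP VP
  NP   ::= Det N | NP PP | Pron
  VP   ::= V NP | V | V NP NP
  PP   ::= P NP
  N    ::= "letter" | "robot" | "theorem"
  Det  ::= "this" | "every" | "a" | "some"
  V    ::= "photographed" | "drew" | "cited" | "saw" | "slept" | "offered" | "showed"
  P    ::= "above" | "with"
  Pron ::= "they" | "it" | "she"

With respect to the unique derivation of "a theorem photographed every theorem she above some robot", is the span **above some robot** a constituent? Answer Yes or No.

Yes

[S [NP [Det a] [N theorem]] [VP [V photographed] [NP [Det every] [N theorem]] [NP [NP [Pron she]] [PP [P above] [NP [Det some] [N robot]]]]]]
The words 'above some robot' are exhaustively dominated by a single PP node (built by PP → P NP), so they form a constituent.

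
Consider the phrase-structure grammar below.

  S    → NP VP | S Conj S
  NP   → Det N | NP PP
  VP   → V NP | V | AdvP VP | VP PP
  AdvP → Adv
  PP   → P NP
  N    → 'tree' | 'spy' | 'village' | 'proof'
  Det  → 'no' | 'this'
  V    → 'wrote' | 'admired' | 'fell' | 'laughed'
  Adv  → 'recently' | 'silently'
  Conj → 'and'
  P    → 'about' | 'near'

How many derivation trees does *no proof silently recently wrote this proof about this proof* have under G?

Two of the 4 distinct bracketings:
[S [NP [Det no] [N proof]] [VP [AdvP [Adv silently]] [VP [AdvP [Adv recently]] [VP [V wrote] [NP [NP [Det this] [N proof]] [PP [P about] [NP [Det this] [N proof]]]]]]]]
[S [NP [Det no] [N proof]] [VP [AdvP [Adv silently]] [VP [AdvP [Adv recently]] [VP [VP [V wrote] [NP [Det this] [N proof]]] [PP [P about] [NP [Det this] [N proof]]]]]]]
The difference turns on whether NP → NP PP is used at the relevant span, versus an alternative expansion of NP.

4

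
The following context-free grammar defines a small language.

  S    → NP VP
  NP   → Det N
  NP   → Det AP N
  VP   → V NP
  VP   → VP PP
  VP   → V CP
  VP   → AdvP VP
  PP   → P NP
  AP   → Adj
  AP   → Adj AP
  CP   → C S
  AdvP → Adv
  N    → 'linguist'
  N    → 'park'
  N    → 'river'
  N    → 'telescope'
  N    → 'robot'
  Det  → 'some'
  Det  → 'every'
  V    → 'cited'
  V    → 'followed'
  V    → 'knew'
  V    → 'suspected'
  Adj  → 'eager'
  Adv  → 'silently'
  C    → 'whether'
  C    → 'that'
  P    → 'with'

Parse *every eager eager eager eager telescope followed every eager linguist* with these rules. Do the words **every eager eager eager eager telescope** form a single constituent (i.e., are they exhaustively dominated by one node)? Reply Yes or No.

[S [NP [Det every] [AP [Adj eager] [AP [Adj eager] [AP [Adj eager] [AP [Adj eager]]]]] [N telescope]] [VP [V followed] [NP [Det every] [AP [Adj eager]] [N linguist]]]]
The words 'every eager eager eager eager telescope' are exhaustively dominated by a single NP node (built by NP → Det AP N), so they form a constituent.

Yes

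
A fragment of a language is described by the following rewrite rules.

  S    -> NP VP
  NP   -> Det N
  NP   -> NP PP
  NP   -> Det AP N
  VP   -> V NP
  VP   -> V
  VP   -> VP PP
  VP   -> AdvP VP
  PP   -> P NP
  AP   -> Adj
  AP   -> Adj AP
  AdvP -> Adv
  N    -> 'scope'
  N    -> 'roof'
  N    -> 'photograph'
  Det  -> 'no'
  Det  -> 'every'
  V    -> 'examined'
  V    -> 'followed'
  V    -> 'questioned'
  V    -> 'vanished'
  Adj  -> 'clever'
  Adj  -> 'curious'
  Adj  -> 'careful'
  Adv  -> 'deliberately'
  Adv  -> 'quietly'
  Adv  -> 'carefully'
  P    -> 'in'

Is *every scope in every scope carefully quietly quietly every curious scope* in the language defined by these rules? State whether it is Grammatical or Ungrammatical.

Ungrammatical

An Adv word can never sit immediately before a Det word in any string this grammar generates, so the substring 'quietly every' rules out a derivation.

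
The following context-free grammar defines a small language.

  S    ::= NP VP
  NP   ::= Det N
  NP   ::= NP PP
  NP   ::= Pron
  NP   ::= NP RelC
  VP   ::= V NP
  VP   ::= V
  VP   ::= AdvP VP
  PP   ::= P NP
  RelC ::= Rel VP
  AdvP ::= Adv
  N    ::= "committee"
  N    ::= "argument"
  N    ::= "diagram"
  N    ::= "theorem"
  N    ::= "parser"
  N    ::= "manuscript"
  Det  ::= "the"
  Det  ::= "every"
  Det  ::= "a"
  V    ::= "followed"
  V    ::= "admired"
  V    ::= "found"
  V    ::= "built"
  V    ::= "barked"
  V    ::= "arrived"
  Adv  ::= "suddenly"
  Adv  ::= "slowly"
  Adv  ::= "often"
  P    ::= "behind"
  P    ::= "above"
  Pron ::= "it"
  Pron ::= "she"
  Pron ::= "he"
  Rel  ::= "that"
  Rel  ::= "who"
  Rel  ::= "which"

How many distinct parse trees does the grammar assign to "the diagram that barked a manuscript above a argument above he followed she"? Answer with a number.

5

Two of the 5 distinct bracketings:
[S [NP [NP [NP [Det the] [N diagram]] [RelC [Rel that] [VP [V barked] [NP [Det a] [N manuscript]]]]] [PP [P above] [NP [NP [Det a] [N argument]] [PP [P above] [NP [Pron he]]]]]] [VP [V followed] [NP [Pron she]]]]
[S [NP [NP [NP [NP [Det the] [N diagram]] [RelC [Rel that] [VP [V barked] [NP [Det a] [N manuscript]]]]] [PP [P above] [NP [Det a] [N argument]]]] [PP [P above] [NP [Pron he]]]] [VP [V followed] [NP [Pron she]]]]
The trees differ in how a recursive rule is bracketed over the same span.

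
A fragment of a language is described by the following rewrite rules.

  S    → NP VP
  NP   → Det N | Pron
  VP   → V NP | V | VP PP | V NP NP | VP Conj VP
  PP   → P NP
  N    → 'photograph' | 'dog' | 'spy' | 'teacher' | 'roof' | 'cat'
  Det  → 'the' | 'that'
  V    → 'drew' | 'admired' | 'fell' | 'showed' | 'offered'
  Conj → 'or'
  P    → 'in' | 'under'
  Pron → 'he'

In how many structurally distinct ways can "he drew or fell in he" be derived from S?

The two bracketings:
[S [NP [Pron he]] [VP [VP [VP [V drew]] [Conj or] [VP [V fell]]] [PP [P in] [NP [Pron he]]]]]
[S [NP [Pron he]] [VP [VP [V drew]] [Conj or] [VP [VP [V fell]] [PP [P in] [NP [Pron he]]]]]]
The trees differ in how a recursive rule is bracketed over the same span.

2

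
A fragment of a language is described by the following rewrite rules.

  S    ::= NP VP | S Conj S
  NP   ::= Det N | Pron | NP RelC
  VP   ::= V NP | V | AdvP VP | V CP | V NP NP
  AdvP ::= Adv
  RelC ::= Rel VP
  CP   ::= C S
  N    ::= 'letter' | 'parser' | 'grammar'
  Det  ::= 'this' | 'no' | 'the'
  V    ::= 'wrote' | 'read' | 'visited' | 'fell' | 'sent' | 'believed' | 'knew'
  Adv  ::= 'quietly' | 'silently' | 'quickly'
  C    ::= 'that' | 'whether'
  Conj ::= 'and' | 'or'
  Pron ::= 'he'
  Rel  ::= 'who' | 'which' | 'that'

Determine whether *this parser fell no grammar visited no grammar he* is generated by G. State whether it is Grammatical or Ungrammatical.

Ungrammatical

For S → NP VP, the only prefix that parses as NP is 'this parser', but the remainder 'fell no grammar visited no grammar he' is not a VP under these rules. The alternative S rule S → S Conj S likewise has no satisfying split.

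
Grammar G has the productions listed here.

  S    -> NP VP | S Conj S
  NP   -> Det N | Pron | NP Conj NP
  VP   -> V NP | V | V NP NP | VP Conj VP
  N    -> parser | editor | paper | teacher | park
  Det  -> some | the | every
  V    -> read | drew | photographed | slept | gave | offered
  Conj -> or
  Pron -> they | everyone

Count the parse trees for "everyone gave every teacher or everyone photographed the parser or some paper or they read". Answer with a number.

4

Two of the 4 distinct bracketings:
[S [S [NP [Pron everyone]] [VP [V gave] [NP [Det every] [N teacher]]]] [Conj or] [S [S [NP [Pron everyone]] [VP [V photographed] [NP [Det the] [N parser]]]] [Conj or] [S [NP [NP [Det some] [N paper]] [Conj or] [NP [Pron they]]] [VP [V read]]]]]
[S [S [NP [Pron everyone]] [VP [V gave] [NP [Det every] [N teacher]]]] [Conj or] [S [S [NP [Pron everyone]] [VP [V photographed] [NP [NP [Det the] [N parser]] [Conj or] [NP [Det some] [N paper]]]]] [Conj or] [S [NP [Pron they]] [VP [V read]]]]]
The trees differ in how a recursive rule is bracketed over the same span.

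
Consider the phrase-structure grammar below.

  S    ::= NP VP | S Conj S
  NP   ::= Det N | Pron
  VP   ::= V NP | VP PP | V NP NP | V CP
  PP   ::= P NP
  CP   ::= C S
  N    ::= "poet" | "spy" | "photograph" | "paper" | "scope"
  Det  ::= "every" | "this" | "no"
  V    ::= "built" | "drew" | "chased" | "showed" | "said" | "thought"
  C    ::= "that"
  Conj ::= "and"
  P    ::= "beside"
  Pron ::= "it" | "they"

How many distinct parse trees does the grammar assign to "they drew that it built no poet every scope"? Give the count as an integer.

[S [NP [Pron they]] [VP [V drew] [CP [C that] [S [NP [Pron it]] [VP [V built] [NP [Det no] [N poet]] [NP [Det every] [N scope]]]]]]]
No rule offers an alternative attachment or grouping for any span, so this is the only derivation.

1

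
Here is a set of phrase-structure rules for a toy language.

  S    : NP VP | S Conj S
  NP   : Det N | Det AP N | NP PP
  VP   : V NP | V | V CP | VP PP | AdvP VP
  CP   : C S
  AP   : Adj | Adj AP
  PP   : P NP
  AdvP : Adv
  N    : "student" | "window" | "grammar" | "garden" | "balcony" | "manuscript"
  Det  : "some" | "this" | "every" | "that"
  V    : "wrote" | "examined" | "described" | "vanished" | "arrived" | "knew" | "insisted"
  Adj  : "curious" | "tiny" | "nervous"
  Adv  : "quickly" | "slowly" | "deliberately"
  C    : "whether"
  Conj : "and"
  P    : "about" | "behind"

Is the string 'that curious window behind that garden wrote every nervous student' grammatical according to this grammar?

Grammatical

S
  NP
    NP
      Det: that
      AP
        Adj: curious
      N: window
    PP
      P: behind
      NP
        Det: that
        N: garden
  VP
    V: wrote
    NP
      Det: every
      AP
        Adj: nervous
      N: student
Each bracket corresponds to one application of a listed rule, so the string is derivable from S.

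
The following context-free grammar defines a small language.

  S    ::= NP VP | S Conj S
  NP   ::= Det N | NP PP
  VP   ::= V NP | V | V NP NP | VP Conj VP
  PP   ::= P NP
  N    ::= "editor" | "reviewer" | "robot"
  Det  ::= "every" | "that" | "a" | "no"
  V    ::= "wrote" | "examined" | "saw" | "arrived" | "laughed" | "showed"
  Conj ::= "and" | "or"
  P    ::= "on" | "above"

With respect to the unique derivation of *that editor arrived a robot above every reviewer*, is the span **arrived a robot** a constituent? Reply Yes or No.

[S [NP [Det that] [N editor]] [VP [V arrived] [NP [NP [Det a] [N robot]] [PP [P above] [NP [Det every] [N reviewer]]]]]]
The smallest constituent containing 'arrived a robot' is the VP spanning 'arrived a robot above every reviewer'; no single node in the tree dominates exactly the given words.

No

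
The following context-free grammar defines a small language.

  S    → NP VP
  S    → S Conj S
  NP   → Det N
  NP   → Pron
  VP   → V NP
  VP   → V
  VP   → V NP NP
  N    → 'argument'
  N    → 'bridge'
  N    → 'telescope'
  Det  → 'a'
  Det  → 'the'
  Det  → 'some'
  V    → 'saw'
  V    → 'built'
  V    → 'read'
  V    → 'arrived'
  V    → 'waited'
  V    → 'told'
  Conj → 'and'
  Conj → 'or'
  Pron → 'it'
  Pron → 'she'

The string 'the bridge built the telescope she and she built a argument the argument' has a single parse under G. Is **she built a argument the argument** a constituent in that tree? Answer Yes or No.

Yes

[S [S [NP [Det the] [N bridge]] [VP [V built] [NP [Det the] [N telescope]] [NP [Pron she]]]] [Conj and] [S [NP [Pron she]] [VP [V built] [NP [Det a] [N argument]] [NP [Det the] [N argument]]]]]
The words 'she built a argument the argument' are exhaustively dominated by a single S node (built by S → NP VP), so they form a constituent.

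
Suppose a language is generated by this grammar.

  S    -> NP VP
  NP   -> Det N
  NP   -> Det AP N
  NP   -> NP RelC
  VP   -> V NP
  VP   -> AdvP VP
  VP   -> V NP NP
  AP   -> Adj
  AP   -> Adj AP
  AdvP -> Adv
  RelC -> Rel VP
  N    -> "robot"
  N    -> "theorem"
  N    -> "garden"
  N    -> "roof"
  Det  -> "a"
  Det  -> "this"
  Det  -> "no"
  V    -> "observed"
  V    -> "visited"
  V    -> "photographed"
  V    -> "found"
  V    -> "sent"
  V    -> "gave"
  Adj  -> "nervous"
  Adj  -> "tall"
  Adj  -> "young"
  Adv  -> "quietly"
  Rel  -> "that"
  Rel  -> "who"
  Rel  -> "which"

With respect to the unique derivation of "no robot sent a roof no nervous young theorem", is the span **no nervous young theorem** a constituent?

[S [NP [Det no] [N robot]] [VP [V sent] [NP [Det a] [N roof]] [NP [Det no] [AP [Adj nervous] [AP [Adj young]]] [N theorem]]]]
The words 'no nervous young theorem' are exhaustively dominated by a single NP node (built by NP → Det AP N), so they form a constituent.

Yes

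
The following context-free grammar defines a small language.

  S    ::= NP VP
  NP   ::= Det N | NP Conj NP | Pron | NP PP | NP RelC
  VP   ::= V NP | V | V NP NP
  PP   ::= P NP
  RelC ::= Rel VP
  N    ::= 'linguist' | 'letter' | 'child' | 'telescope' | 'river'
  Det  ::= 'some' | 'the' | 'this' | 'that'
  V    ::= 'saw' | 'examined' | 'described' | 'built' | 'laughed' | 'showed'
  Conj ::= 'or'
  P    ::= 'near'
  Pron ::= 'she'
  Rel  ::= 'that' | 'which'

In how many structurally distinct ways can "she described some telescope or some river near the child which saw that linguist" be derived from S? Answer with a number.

Two of the 10 distinct bracketings:
[S [NP [Pron she]] [VP [V described] [NP [NP [Det some] [N telescope]] [Conj or] [NP [NP [Det some] [N river]] [PP [P near] [NP [NP [Det the] [N child]] [RelC [Rel which] [VP [V saw] [NP [Det that] [N linguist]]]]]]]]]]
[S [NP [Pron she]] [VP [V described] [NP [NP [Det some] [N telescope]] [Conj or] [NP [NP [NP [Det some] [N river]] [PP [P near] [NP [Det the] [N child]]]] [RelC [Rel which] [VP [V saw] [NP [Det that] [N linguist]]]]]]]]
The trees differ in how a recursive rule is bracketed over the same span.

10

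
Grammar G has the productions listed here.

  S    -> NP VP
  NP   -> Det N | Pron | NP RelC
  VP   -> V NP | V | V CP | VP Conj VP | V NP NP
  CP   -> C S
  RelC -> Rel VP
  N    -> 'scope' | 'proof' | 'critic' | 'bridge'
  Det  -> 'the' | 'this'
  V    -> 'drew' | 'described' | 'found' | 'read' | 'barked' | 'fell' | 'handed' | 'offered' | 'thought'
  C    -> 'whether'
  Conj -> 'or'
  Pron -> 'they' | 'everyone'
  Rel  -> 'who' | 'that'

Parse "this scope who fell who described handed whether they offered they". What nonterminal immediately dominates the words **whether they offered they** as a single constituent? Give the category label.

CP

S
  NP
    NP
      NP
        Det: this
        N: scope
      RelC
        Rel: who
        VP
          V: fell
    RelC
      Rel: who
      VP
        V: described
  VP
    V: handed
    CP
      C: whether
      S
        NP
          Pron: they
        VP
          V: offered
          NP
            Pron: they
The span 'whether they offered they' is the CP node built by CP → C S.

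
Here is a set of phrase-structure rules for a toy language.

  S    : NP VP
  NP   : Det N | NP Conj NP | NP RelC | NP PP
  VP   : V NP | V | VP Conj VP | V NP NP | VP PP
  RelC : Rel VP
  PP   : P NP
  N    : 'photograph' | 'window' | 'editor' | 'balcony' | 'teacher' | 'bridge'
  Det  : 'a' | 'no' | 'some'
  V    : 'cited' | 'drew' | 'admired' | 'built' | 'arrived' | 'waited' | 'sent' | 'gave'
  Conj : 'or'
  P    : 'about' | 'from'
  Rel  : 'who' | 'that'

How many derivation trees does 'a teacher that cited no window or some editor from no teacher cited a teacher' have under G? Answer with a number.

Two of the 6 distinct bracketings:
[S [NP [NP [NP [Det a] [N teacher]] [RelC [Rel that] [VP [V cited] [NP [Det no] [N window]]]]] [Conj or] [NP [NP [Det some] [N editor]] [PP [P from] [NP [Det no] [N teacher]]]]] [VP [V cited] [NP [Det a] [N teacher]]]]
[S [NP [NP [Det a] [N teacher]] [RelC [Rel that] [VP [V cited] [NP [NP [Det no] [N window]] [Conj or] [NP [NP [Det some] [N editor]] [PP [P from] [NP [Det no] [N teacher]]]]]]]] [VP [V cited] [NP [Det a] [N teacher]]]]
The trees differ in how a recursive rule is bracketed over the same span.

6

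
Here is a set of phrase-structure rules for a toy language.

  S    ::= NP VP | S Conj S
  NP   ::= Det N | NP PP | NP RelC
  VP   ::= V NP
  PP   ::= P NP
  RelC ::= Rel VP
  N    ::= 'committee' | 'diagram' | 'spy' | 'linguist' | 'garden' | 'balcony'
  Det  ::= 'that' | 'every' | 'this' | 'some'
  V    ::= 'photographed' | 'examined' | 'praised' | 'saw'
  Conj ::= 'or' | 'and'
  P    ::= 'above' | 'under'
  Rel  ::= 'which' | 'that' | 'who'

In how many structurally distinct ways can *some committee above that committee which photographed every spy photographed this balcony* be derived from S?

2

The two bracketings:
[S [NP [NP [Det some] [N committee]] [PP [P above] [NP [NP [Det that] [N committee]] [RelC [Rel which] [VP [V photographed] [NP [Det every] [N spy]]]]]]] [VP [V photographed] [NP [Det this] [N balcony]]]]
[S [NP [NP [NP [Det some] [N committee]] [PP [P above] [NP [Det that] [N committee]]]] [RelC [Rel which] [VP [V photographed] [NP [Det every] [N spy]]]]] [VP [V photographed] [NP [Det this] [N balcony]]]]
The trees differ in how a recursive rule is bracketed over the same span.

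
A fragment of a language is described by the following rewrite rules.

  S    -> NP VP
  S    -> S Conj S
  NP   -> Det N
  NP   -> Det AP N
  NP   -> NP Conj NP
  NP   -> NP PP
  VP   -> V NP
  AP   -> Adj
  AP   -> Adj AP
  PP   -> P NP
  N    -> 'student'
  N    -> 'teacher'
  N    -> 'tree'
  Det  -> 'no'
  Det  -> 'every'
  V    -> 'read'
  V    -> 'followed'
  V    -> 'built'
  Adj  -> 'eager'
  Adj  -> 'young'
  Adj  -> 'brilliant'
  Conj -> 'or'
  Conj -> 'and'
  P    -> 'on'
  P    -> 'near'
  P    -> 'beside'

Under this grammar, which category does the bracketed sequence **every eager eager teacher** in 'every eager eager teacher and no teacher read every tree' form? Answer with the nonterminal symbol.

NP

[S [NP [NP [Det every] [AP [Adj eager] [AP [Adj eager]]] [N teacher]] [Conj and] [NP [Det no] [N teacher]]] [VP [V read] [NP [Det every] [N tree]]]]
The span 'every eager eager teacher' is the NP node built by NP → Det AP N.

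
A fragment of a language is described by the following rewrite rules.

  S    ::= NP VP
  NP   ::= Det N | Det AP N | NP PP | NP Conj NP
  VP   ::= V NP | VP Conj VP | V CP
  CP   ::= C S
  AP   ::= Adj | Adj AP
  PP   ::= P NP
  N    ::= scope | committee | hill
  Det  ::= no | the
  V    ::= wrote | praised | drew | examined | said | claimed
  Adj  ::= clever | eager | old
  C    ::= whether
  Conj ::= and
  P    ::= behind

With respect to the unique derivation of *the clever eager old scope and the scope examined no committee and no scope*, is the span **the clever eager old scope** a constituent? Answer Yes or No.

[S [NP [NP [Det the] [AP [Adj clever] [AP [Adj eager] [AP [Adj old]]]] [N scope]] [Conj and] [NP [Det the] [N scope]]] [VP [V examined] [NP [NP [Det no] [N committee]] [Conj and] [NP [Det no] [N scope]]]]]
The words 'the clever eager old scope' are exhaustively dominated by a single NP node (built by NP → Det AP N), so they form a constituent.

Yes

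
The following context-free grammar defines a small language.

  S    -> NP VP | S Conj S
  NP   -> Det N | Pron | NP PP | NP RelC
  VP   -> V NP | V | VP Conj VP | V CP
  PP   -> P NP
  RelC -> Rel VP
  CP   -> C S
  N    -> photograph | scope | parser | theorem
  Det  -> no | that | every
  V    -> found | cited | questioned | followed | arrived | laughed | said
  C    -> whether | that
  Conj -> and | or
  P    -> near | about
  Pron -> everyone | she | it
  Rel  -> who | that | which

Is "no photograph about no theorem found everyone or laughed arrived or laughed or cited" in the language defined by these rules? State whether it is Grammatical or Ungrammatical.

Ungrammatical

For S → NP VP, every NP-prefix leaves a non-VP remainder: after 'no photograph' the remainder is not a VP; after 'no photograph about no theorem' the remainder is not a VP. The alternative S rule S → S Conj S likewise has no satisfying split.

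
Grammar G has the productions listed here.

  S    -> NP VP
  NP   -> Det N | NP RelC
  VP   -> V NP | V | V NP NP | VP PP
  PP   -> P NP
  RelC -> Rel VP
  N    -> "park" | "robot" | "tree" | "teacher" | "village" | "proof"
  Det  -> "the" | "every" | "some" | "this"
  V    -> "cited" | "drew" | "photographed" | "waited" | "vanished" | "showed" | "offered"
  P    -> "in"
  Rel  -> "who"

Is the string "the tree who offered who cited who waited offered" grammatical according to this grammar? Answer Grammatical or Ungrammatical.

S
  NP
    NP
      NP
        NP
          Det: the
          N: tree
        RelC
          Rel: who
          VP
            V: offered
      RelC
        Rel: who
        VP
          V: cited
    RelC
      Rel: who
      VP
        V: waited
  VP
    V: offered
The bracketing above is licensed at every node by one of the given productions, with S at the root.

Grammatical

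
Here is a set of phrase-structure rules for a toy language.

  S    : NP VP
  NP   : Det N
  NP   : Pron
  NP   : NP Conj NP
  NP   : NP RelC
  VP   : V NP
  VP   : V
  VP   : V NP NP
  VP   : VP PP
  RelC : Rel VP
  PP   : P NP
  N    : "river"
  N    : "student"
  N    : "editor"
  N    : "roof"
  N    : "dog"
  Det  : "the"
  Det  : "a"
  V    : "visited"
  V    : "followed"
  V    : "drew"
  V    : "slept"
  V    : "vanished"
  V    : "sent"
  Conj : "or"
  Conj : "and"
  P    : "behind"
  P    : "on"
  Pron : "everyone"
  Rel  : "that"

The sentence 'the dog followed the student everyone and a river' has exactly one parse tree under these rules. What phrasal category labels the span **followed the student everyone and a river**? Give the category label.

[S [NP [Det the] [N dog]] [VP [V followed] [NP [Det the] [N student]] [NP [NP [Pron everyone]] [Conj and] [NP [Det a] [N river]]]]]
The span 'followed the student everyone and a river' is the VP node built by VP → V NP NP.

VP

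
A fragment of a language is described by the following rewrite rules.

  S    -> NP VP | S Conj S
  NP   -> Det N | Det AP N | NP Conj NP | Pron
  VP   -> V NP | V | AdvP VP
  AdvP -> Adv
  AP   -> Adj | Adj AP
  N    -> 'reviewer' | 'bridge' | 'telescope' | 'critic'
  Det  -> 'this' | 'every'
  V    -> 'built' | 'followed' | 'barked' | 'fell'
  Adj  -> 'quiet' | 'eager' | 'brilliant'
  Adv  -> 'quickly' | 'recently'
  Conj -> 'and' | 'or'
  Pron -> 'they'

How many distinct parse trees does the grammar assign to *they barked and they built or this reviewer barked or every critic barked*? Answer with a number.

Two of the 5 distinct bracketings:
[S [S [NP [Pron they]] [VP [V barked]]] [Conj and] [S [S [NP [Pron they]] [VP [V built]]] [Conj or] [S [S [NP [Det this] [N reviewer]] [VP [V barked]]] [Conj or] [S [NP [Det every] [N critic]] [VP [V barked]]]]]]
[S [S [NP [Pron they]] [VP [V barked]]] [Conj and] [S [S [S [NP [Pron they]] [VP [V built]]] [Conj or] [S [NP [Det this] [N reviewer]] [VP [V barked]]]] [Conj or] [S [NP [Det every] [N critic]] [VP [V barked]]]]]
The trees differ in how a recursive rule is bracketed over the same span.

5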